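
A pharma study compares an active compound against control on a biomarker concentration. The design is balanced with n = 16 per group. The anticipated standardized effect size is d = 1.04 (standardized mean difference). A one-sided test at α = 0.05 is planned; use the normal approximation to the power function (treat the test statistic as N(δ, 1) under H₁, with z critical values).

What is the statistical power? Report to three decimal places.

Noncentrality parameter: δ = d·√(n/2) = 1.04 × √(16/2) = 2.9416
Critical value for a one-sided test at α = 0.05: z_α = 1.645.
Power = Φ(δ − 1.645) = Φ(1.297) = 0.9026.

Power ≈ 0.903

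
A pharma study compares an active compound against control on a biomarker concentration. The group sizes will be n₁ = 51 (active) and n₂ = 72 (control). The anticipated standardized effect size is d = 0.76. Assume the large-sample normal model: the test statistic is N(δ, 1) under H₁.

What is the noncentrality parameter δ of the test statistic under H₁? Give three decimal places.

δ ≈ 4.153

The noncentrality parameter scales effect size by the design's sample-size factor: δ = d / √(1/n₁ + 1/n₂) = 0.76 / √(1/51 + 1/72) = 4.1525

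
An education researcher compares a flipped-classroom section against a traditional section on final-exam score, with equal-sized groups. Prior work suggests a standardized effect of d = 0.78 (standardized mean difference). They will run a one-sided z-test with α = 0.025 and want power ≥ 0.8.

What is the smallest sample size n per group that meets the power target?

Set Φ(δ − 1.960) = 0.8; then δ − 1.960 = Φ⁻¹(0.8) = 0.842, giving δ = 2.802.
δ = d·√(n/2) ⇒ n = 2(δ/d)² = 2 × (2.802 / 0.78)² = 25.80.
Round up to the next whole unit.

n = 26 per group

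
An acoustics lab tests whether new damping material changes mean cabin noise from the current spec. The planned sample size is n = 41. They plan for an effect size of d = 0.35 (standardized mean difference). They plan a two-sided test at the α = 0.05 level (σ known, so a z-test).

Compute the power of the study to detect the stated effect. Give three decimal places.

Power ≈ 0.611

Noncentrality parameter: δ = d·√n = 0.35 × √41 = 2.2411
Two-sided α = 0.05 → critical value z_{0.025} = 1.960.
Power = Φ(δ − 1.960) + Φ(−δ − 1.960) = Φ(0.281) + Φ(-4.201) = 0.6107 + 0.0000 = 0.6107.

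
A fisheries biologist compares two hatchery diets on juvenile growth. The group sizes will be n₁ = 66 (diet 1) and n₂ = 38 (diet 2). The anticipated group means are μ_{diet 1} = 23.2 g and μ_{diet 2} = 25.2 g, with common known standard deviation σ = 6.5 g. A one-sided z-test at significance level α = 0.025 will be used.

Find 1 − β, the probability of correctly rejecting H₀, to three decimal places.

Standardized effect: d = |μ_{diet 1} − μ_{diet 2}| / σ = |23.2 − 25.2| / 6.5 = 0.3077
Noncentrality parameter: δ = d / √(1/n₁ + 1/n₂) = 0.3077 / √(1/66 + 1/38) = 1.5110
One-sided α = 0.025 → critical value z_{0.025} = 1.960.
Power = P(Z > 1.960 − δ) = Φ(-0.449) = 0.3267.

Power ≈ 0.327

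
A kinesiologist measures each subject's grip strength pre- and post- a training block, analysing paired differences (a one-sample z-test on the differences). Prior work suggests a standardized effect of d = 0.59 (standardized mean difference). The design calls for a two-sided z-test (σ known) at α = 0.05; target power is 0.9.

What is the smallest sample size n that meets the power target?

For power 0.9 need Φ(δ − z_{0.025}) = 0.9, so δ = z_{0.025} + z_{0.10} = 1.960 + 1.282 = 3.242.
(Ignoring the negligible lower-tail rejection probability gives the usual closed-form inversion.)
δ = d·√n ⇒ n = (δ/d)² = (3.242 / 0.59)² = 30.19.
Round up to the next whole unit.

n = 31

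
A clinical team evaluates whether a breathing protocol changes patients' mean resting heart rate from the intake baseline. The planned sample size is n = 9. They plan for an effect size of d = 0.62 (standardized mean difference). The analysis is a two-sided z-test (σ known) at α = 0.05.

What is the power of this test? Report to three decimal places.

Power ≈ 0.460

Noncentrality parameter: δ = d·√n = 0.62 × √9 = 1.8600
Two-sided α = 0.05 → critical value z_{0.025} = 1.960.
Power = Φ(δ − 1.960) + Φ(−δ − 1.960) = Φ(-0.100) + Φ(-3.820) = 0.4602 + 0.0001 = 0.4603.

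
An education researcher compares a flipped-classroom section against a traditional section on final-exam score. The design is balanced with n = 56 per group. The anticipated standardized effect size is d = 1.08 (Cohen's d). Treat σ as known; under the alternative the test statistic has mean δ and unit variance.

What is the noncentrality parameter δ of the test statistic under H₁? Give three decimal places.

δ = d·√(n/2) = 1.08 × √(56/2) = 5.7148

δ ≈ 5.715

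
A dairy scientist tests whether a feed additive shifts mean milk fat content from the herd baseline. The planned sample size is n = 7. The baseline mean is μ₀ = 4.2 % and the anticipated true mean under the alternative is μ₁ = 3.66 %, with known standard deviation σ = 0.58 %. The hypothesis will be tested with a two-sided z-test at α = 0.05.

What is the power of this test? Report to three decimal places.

Standardized effect: d = |μ₁ − μ₀| / σ = |3.66 − 4.2| / 0.58 = 0.9310
Noncentrality parameter: δ = d·√n = 0.9310 × √7 = 2.4633
Two-sided α = 0.05 → critical value z_{0.025} = 1.960.
Power = Φ(δ − 1.960) + Φ(−δ − 1.960) = Φ(0.503) + Φ(-4.423) = 0.6926 + 0.0000 = 0.6926.

Power ≈ 0.693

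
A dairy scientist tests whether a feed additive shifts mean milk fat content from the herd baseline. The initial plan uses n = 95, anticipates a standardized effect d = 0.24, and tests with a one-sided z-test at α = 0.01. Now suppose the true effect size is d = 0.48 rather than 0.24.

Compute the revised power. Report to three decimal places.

With d = 0.48: δ = d·√n = 0.48 × √95 = 4.6785. Critical value z_{0.01} = 2.326.
Revised power = Φ(δ − 2.326) = Φ(2.352) = 0.9907.

Power ≈ 0.991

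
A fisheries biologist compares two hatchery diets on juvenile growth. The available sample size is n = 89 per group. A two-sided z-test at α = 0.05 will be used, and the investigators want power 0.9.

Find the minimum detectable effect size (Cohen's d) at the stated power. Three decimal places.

Required noncentrality: δ = z_{0.025} + z_{0.10} = 1.960 + 1.282 = 3.242.
(Lower-tail contribution to power is negligible for δ > 0.)
δ = d·√(n/2) ⇒ d = δ/√(n/2) = 3.242/√(89/2) = 0.4859.

d ≈ 0.486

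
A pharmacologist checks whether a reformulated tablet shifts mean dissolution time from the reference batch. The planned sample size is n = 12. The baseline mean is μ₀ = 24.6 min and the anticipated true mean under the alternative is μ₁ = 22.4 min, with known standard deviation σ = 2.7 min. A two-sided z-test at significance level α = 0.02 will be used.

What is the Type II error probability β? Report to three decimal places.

Standardized effect: d = |μ₁ − μ₀| / σ = |22.4 − 24.6| / 2.7 = 0.8148
Noncentrality parameter: δ = d·√n = 0.8148 × √12 = 2.8226
Critical value for a two-sided test at α = 0.02: z_{α/2} = 2.326.
Power = Φ(δ − 2.326) + Φ(−δ − 2.326) = Φ(0.496) + Φ(-5.149) = 0.6901 + 0.0000 = 0.6901.
Type II error: β = 1 − power = 1 − 0.6901 = 0.3099.

β ≈ 0.310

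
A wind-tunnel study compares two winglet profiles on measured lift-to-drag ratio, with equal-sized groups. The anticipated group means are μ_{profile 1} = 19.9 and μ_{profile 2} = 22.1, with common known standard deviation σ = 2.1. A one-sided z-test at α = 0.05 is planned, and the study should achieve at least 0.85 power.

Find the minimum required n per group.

n = 14 per group

Standardized effect: d = |μ_{profile 1} − μ_{profile 2}| / σ = |19.9 − 22.1| / 2.1 = 1.0476
For power 0.85 need Φ(δ − z_{0.05}) = 0.85, so δ = z_{0.05} + z_{0.15} = 1.645 + 1.036 = 2.681.
δ = d·√(n/2) ⇒ n = 2(δ/d)² = 2 × (2.681 / 1.0476)² = 13.10.
Rounding up, n = 14 per group.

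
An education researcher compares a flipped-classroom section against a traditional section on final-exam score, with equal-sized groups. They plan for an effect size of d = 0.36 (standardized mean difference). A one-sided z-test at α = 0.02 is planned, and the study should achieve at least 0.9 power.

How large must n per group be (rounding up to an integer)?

n = 172 per group

Set Φ(δ − 2.054) = 0.9; then δ − 2.054 = Φ⁻¹(0.9) = 1.282, giving δ = 3.335.
δ = d·√(n/2) ⇒ n = 2(δ/d)² = 2 × (3.335 / 0.36)² = 171.67.
Rounding up, n = 172 per group.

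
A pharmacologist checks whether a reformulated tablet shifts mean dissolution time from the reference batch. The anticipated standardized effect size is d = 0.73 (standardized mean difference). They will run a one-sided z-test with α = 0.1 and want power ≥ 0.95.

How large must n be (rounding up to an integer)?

Set Φ(δ − 1.282) = 0.95; then δ − 1.282 = Φ⁻¹(0.95) = 1.645, giving δ = 2.926.
δ = d·√n ⇒ n = (δ/d)² = (2.926 / 0.73)² = 16.07.
Round up to the next whole unit.

n = 17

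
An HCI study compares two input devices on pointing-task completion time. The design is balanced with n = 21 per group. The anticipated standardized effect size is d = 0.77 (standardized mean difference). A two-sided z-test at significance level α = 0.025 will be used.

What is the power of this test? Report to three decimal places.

Power ≈ 0.600

Noncentrality parameter: δ = d·√(n/2) = 0.77 × √(21/2) = 2.4951
Critical value for a two-sided test at α = 0.025: z_{α/2} = 2.241.
Power = Φ(δ − 2.241) + Φ(−δ − 2.241) = Φ(0.254) + Φ(-4.736) = 0.6001 + 0.0000 = 0.6001.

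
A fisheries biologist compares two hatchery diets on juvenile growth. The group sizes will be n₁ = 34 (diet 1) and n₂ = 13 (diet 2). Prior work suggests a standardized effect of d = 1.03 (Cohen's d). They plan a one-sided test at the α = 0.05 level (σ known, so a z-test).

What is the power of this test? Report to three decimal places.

Noncentrality parameter: δ = d / √(1/n₁ + 1/n₂) = 1.03 / √(1/34 + 1/13) = 3.1586
One-sided α = 0.05 → critical value z_{0.05} = 1.645.
Power = Φ(δ − 1.645) = Φ(1.514) = 0.9350.

Power ≈ 0.935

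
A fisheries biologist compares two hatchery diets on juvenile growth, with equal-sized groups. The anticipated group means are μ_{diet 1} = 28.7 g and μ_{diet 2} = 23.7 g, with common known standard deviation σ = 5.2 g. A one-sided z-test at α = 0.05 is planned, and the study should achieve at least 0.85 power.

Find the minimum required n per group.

Standardized effect: d = |μ_{diet 1} − μ_{diet 2}| / σ = |28.7 − 23.7| / 5.2 = 0.9615
For power 0.85 need Φ(δ − z_{0.05}) = 0.85, so δ = z_{0.05} + z_{0.15} = 1.645 + 1.036 = 2.681.
δ = d·√(n/2) ⇒ n = 2(δ/d)² = 2 × (2.681 / 0.9615)² = 15.55.
Rounding up, n = 16 per group.

n = 16 per group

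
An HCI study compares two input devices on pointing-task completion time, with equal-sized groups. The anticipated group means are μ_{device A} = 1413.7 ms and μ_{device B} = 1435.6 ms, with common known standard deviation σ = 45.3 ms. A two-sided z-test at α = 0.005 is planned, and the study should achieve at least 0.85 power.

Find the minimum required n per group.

Standardized effect: d = |μ_{device A} − μ_{device B}| / σ = |1413.7 − 1435.6| / 45.3 = 0.4834
Set Φ(δ − 2.807) = 0.85; then δ − 2.807 = Φ⁻¹(0.85) = 1.036, giving δ = 3.843.
(The Φ(−δ − z_{α/2}) term is vanishingly small for δ > 0 and is dropped in the standard sample-size formula.)
δ = d·√(n/2) ⇒ n = 2(δ/d)² = 2 × (3.843 / 0.4834)² = 126.41.
Round up to the next whole unit.

n = 127 per group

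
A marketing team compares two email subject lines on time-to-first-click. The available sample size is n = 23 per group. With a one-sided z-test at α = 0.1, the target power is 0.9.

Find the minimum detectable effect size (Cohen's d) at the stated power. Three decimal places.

Need Φ(δ − 1.282) = 0.9, so δ = 1.282 + 1.282 = 2.563.
δ = d·√(n/2) ⇒ d = δ/√(n/2) = 2.563/√(23/2) = 0.7558.

d ≈ 0.756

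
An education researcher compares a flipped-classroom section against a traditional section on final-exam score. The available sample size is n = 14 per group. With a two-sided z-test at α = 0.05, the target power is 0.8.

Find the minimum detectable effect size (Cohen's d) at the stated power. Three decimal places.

d ≈ 1.059

Need Φ(δ − 1.960) = 0.8, so δ = 1.960 + 0.842 = 2.802.
(The second rejection-region term Φ(−δ − z_{α/2}) is negligible and dropped.)
δ = d·√(n/2) ⇒ d = δ/√(n/2) = 2.802/√(14/2) = 1.0589.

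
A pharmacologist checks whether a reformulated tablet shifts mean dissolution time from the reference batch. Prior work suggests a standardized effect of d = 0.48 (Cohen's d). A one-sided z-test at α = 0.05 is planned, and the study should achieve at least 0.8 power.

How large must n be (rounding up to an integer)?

For power 0.8 need Φ(δ − z_{0.05}) = 0.8, so δ = z_{0.05} + z_{0.20} = 1.645 + 0.842 = 2.486.
δ = d·√n ⇒ n = (δ/d)² = (2.486 / 0.48)² = 26.83.
Rounding up, n = 27.

n = 27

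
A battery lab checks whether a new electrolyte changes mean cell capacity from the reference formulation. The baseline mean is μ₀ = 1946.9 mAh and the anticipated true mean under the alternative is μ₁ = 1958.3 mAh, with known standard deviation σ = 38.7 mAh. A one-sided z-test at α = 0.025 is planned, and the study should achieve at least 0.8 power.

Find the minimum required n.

n = 91

Standardized effect: d = |μ₁ − μ₀| / σ = |1958.3 − 1946.9| / 38.7 = 0.2946
For power 0.8 need Φ(δ − z_{0.025}) = 0.8, so δ = z_{0.025} + z_{0.20} = 1.960 + 0.842 = 2.802.
δ = d·√n ⇒ n = (δ/d)² = (2.802 / 0.2946)² = 90.45.
Round up to the next whole unit.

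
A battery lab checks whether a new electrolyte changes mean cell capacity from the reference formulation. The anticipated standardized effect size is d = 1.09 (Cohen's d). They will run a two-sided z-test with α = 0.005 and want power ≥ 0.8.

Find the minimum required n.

Set Φ(δ − 2.807) = 0.8; then δ − 2.807 = Φ⁻¹(0.8) = 0.842, giving δ = 3.649.
(Ignoring the negligible lower-tail rejection probability gives the usual closed-form inversion.)
δ = d·√n ⇒ n = (δ/d)² = (3.649 / 1.09)² = 11.21.
Round up to the next whole unit.

n = 12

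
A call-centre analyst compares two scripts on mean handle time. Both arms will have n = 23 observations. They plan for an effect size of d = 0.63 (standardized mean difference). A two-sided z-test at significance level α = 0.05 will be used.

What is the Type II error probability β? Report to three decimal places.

β ≈ 0.430

Noncentrality parameter: δ = d·√(n/2) = 0.63 × √(23/2) = 2.1364
Two-sided α = 0.05 → critical value z_{0.025} = 1.960.
Power = Φ(δ − 1.960) + Φ(−δ − 1.960) = Φ(0.176) + Φ(-4.096) = 0.5700 + 0.0000 = 0.5701.
Type II error: β = 1 − power = 1 − 0.5701 = 0.4299.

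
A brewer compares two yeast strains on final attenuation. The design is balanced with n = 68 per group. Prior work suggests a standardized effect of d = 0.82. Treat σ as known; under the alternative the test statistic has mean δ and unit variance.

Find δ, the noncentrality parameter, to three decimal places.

The noncentrality parameter scales effect size by the design's sample-size factor: δ = d·√(n/2) = 0.82 × √(68/2) = 4.7814

δ ≈ 4.781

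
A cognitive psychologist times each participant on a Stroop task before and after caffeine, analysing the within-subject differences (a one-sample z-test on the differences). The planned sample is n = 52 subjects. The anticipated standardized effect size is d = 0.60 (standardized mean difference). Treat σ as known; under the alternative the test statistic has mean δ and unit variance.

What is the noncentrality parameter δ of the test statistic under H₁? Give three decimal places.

The noncentrality parameter scales effect size by the design's sample-size factor: δ = d·√n = 0.60 × √52 = 4.3267

δ ≈ 4.327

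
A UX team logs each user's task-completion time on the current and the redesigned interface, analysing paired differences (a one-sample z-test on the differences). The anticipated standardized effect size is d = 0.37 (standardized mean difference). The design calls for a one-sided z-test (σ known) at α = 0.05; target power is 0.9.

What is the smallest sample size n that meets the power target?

n = 63

For power 0.9 need Φ(δ − z_{0.05}) = 0.9, so δ = z_{0.05} + z_{0.10} = 1.645 + 1.282 = 2.926.
δ = d·√n ⇒ n = (δ/d)² = (2.926 / 0.37)² = 62.56.
Rounding up, n = 63.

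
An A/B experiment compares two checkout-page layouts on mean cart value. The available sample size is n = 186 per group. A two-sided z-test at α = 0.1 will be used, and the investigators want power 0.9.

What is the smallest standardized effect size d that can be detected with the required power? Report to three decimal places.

d ≈ 0.303

Required noncentrality: δ = z_{0.05} + z_{0.10} = 1.645 + 1.282 = 2.926.
(Lower-tail contribution to power is negligible for δ > 0.)
δ = d·√(n/2) ⇒ d = δ/√(n/2) = 2.926/√(186/2) = 0.3035.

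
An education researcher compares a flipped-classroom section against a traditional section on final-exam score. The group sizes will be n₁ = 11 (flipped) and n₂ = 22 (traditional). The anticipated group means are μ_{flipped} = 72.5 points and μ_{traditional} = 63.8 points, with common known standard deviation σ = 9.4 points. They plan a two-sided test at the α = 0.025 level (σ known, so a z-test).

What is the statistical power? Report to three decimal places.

Power ≈ 0.604

Standardized effect: d = |μ_{flipped} − μ_{traditional}| / σ = |72.5 − 63.8| / 9.4 = 0.9255
Noncentrality parameter: δ = d / √(1/n₁ + 1/n₂) = 0.9255 / √(1/11 + 1/22) = 2.5064
Critical value for a two-sided test at α = 0.025: z_{α/2} = 2.241.
Power = Φ(δ − 2.241) + Φ(−δ − 2.241) = Φ(0.265) + Φ(-4.748) = 0.6045 + 0.0000 = 0.6045.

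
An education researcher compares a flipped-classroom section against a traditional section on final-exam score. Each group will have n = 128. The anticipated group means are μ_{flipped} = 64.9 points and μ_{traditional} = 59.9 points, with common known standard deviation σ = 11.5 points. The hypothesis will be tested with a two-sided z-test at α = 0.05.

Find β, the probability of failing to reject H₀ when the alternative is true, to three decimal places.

β ≈ 0.064

Standardized effect: d = |μ_{flipped} − μ_{traditional}| / σ = |64.9 − 59.9| / 11.5 = 0.4348
Noncentrality parameter: δ = d·√(n/2) = 0.4348 × √(128/2) = 3.4783
Critical value for a two-sided test at α = 0.05: z_{α/2} = 1.960.
Power = Φ(δ − 1.960) + Φ(−δ − 1.960) = Φ(1.518) + Φ(-5.438) = 0.9355 + 0.0000 = 0.9355.
Type II error: β = 1 − power = 1 − 0.9355 = 0.0645.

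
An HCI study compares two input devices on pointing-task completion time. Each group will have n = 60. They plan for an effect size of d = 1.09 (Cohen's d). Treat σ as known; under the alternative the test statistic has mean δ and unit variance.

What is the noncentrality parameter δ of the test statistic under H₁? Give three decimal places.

δ ≈ 5.970

The noncentrality parameter scales effect size by the design's sample-size factor: δ = d·√(n/2) = 1.09 × √(60/2) = 5.9702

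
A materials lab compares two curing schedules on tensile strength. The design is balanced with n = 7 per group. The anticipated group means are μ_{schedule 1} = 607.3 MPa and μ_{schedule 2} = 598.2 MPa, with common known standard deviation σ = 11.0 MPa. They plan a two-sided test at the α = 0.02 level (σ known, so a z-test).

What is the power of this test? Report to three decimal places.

Power ≈ 0.218

Standardized effect: d = |μ_{schedule 1} − μ_{schedule 2}| / σ = |607.3 − 598.2| / 11.0 = 0.8273
Noncentrality parameter: δ = d·√(n/2) = 0.8273 × √(7/2) = 1.5477
Two-sided α = 0.02 → critical value z_{0.01} = 2.326.
Power = Φ(δ − 2.326) + Φ(−δ − 2.326) = Φ(-0.779) + Φ(-3.874) = 0.2181 + 0.0001 = 0.2181.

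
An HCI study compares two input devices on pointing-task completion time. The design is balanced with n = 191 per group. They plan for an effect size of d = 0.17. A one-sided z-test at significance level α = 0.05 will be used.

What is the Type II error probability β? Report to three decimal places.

Noncentrality parameter: δ = d·√(n/2) = 0.17 × √(191/2) = 1.6613
One-sided α = 0.05 → critical value z_{0.05} = 1.645.
Power = P(Z > 1.645 − δ) = Φ(0.016) = 0.5066.
Type II error: β = 1 − power = 1 − 0.5066 = 0.4934.

β ≈ 0.493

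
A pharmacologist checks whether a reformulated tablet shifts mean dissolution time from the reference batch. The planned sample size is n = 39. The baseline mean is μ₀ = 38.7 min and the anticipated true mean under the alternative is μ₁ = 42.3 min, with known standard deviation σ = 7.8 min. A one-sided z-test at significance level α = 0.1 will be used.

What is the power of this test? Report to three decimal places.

Standardized effect: d = |μ₁ − μ₀| / σ = |42.3 − 38.7| / 7.8 = 0.4615
Noncentrality parameter: δ = d·√n = 0.4615 × √39 = 2.8823
One-sided α = 0.1 → critical value z_{0.1} = 1.282.
Power = Φ(δ − 1.282) = Φ(1.601) = 0.9453.

Power ≈ 0.945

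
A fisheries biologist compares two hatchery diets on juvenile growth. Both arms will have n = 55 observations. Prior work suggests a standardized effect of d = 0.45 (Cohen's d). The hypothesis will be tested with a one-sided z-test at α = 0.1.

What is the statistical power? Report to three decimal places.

Power ≈ 0.860

Noncentrality parameter: δ = d·√(n/2) = 0.45 × √(55/2) = 2.3598
Critical value for a one-sided test at α = 0.1: z_α = 1.282.
Power = P(Z > 1.282 − δ) = Φ(1.078) = 0.8595.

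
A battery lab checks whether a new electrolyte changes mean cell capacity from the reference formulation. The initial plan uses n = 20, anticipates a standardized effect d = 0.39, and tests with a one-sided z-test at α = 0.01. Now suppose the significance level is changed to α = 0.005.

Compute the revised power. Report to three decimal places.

δ = d·√n = 0.39 × √20 = 1.7441 (unchanged). New critical value: z_{0.005} = 2.576.
Revised power = P(Z > 2.576 − δ) = Φ(-0.832) = 0.2028.

Power ≈ 0.203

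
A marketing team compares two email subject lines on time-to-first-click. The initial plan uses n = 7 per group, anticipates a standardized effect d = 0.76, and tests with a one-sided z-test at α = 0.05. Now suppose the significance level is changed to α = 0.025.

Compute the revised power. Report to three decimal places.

Power ≈ 0.295

δ = d·√(n/2) = 0.76 × √(7/2) = 1.4218 (unchanged). New critical value: z_{0.025} = 1.960.
Revised power = P(Z > 1.960 − δ) = Φ(-0.538) = 0.2952.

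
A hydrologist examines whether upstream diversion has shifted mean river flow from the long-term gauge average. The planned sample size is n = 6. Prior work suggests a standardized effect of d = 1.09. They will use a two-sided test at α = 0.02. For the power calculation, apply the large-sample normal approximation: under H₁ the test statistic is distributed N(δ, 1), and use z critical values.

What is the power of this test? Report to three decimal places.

Power ≈ 0.634

Noncentrality parameter: δ = d·√n = 1.09 × √6 = 2.6699
Two-sided α = 0.02 → critical value z_{0.01} = 2.326.
Power = Φ(δ − 2.326) + Φ(−δ − 2.326) = Φ(0.344) + Φ(-4.996) = 0.6344 + 0.0000 = 0.6344.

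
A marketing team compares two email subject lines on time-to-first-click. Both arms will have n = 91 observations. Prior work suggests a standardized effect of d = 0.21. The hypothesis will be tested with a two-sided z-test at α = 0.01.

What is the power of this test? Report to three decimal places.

Power ≈ 0.123

Noncentrality parameter: λ = d·√(n/2) = 0.21 × √(91/2) = 1.4165
Two-sided α = 0.01 → critical value z_{0.005} = 2.576.
Power = Φ(λ − 2.576) + Φ(−λ − 2.576) = Φ(-1.159) + Φ(-3.992) = 0.1232 + 0.0000 = 0.1232.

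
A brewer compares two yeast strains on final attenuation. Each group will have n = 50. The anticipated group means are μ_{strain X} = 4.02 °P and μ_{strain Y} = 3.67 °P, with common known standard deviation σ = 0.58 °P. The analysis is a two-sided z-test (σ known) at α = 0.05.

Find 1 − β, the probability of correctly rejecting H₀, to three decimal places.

Power ≈ 0.855

Standardized effect: d = |μ_{strain X} − μ_{strain Y}| / σ = |4.02 − 3.67| / 0.58 = 0.6034
Noncentrality parameter: δ = d·√(n/2) = 0.6034 × √(50/2) = 3.0172
Critical value for a two-sided test at α = 0.05: z_{α/2} = 1.960.
Power = Φ(δ − 1.960) + Φ(−δ − 1.960) = Φ(1.057) + Φ(-4.977) = 0.8548 + 0.0000 = 0.8548.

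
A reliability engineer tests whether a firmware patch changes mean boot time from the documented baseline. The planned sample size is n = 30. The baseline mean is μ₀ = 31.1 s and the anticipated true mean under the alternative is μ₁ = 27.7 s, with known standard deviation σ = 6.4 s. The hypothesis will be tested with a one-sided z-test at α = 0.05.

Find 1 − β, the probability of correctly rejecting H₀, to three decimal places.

Standardized effect: d = |μ₁ − μ₀| / σ = |27.7 − 31.1| / 6.4 = 0.5312
Noncentrality parameter: λ = d·√n = 0.5312 × √30 = 2.9098
Critical value for a one-sided test at α = 0.05: z_α = 1.645.
Power = P(Z > 1.645 − λ) = Φ(1.265) = 0.8971.

Power ≈ 0.897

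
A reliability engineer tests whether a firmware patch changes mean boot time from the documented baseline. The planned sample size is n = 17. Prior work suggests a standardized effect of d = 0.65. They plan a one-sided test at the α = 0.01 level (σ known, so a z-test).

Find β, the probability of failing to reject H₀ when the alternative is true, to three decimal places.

Noncentrality parameter: δ = d·√n = 0.65 × √17 = 2.6800
One-sided α = 0.01 → critical value z_{0.01} = 2.326.
Power = Φ(δ − 2.326) = Φ(0.354) = 0.6382.
Type II error: β = 1 − power = 1 − 0.6382 = 0.3618.

β ≈ 0.362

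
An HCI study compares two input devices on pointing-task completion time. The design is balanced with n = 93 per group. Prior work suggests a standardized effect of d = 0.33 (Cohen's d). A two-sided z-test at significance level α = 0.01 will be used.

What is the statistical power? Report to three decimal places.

Noncentrality parameter: δ = d·√(n/2) = 0.33 × √(93/2) = 2.2503
Critical value for a two-sided test at α = 0.01: z_{α/2} = 2.576.
Power = Φ(δ − 2.576) + Φ(−δ − 2.576) = Φ(-0.326) + Φ(-4.826) = 0.3724 + 0.0000 = 0.3724.

Power ≈ 0.372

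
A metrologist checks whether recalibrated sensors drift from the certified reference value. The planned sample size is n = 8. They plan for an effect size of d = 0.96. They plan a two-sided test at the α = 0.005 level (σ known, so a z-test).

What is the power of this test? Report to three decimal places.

Noncentrality parameter: δ = d·√n = 0.96 × √8 = 2.7153
Critical value for a two-sided test at α = 0.005: z_{α/2} = 2.807.
Power = Φ(δ − 2.807) + Φ(−δ − 2.807) = Φ(-0.092) + Φ(-5.522) = 0.4635 + 0.0000 = 0.4635.

Power ≈ 0.463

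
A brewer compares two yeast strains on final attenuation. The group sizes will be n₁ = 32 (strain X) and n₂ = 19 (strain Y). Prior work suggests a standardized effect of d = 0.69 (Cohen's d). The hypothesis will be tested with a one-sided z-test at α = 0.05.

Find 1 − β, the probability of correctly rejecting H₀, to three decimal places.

Noncentrality parameter: δ = d / √(1/n₁ + 1/n₂) = 0.69 / √(1/32 + 1/19) = 2.3824
One-sided α = 0.05 → critical value z_{0.05} = 1.645.
Power = Φ(δ − 1.645) = Φ(0.738) = 0.7696.

Power ≈ 0.770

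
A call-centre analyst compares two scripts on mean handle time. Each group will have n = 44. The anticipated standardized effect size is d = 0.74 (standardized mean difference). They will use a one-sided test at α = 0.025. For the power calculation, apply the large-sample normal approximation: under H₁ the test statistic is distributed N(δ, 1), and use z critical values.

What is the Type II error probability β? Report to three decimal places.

Noncentrality parameter: λ = d·√(n/2) = 0.74 × √(44/2) = 3.4709
One-sided α = 0.025 → critical value z_{0.025} = 1.960.
Power = P(Z > 1.960 − λ) = Φ(1.511) = 0.9346.
Type II error: β = 1 − power = 1 − 0.9346 = 0.0654.

β ≈ 0.065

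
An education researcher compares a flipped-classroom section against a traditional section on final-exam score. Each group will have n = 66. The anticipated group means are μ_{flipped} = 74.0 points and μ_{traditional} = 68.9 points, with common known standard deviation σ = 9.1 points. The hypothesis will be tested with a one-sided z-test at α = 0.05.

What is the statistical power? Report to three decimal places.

Standardized effect: d = |μ_{flipped} − μ_{traditional}| / σ = |74.0 − 68.9| / 9.1 = 0.5604
Noncentrality parameter: δ = d·√(n/2) = 0.5604 × √(66/2) = 3.2195
One-sided α = 0.05 → critical value z_{0.05} = 1.645.
Power = P(Z > 1.645 − δ) = Φ(1.575) = 0.9423.

Power ≈ 0.942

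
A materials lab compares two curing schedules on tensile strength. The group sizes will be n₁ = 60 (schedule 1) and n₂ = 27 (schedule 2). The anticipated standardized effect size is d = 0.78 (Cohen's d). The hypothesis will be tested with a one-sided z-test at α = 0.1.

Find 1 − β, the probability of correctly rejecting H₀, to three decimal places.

Power ≈ 0.981

Noncentrality parameter: δ = d / √(1/n₁ + 1/n₂) = 0.78 / √(1/60 + 1/27) = 3.3658
One-sided α = 0.1 → critical value z_{0.1} = 1.282.
Power = Φ(δ − 1.282) = Φ(2.084) = 0.9814.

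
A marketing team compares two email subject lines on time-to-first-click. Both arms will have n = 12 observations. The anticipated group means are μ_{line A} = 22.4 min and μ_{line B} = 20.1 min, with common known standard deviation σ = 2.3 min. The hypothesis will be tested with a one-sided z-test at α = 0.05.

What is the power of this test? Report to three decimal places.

Power ≈ 0.789

Standardized effect: d = |μ_{line A} − μ_{line B}| / σ = |22.4 − 20.1| / 2.3 = 1.0000
Noncentrality parameter: δ = d·√(n/2) = 1.0000 × √(12/2) = 2.4495
One-sided α = 0.05 → critical value z_{0.05} = 1.645.
Power = P(Z > 1.645 − δ) = Φ(0.805) = 0.7895.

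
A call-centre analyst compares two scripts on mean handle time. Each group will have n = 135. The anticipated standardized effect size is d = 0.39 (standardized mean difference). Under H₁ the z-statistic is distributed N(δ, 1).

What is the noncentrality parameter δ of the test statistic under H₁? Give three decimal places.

δ ≈ 3.204

δ = d·√(n/2) = 0.39 × √(135/2) = 3.2042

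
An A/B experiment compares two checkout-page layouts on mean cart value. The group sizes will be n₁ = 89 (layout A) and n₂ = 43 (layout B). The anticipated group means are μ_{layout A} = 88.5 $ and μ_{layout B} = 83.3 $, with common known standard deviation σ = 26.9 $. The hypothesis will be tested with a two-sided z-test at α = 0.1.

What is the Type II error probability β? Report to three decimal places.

Standardized effect: d = |μ_{layout A} − μ_{layout B}| / σ = |88.5 − 83.3| / 26.9 = 0.1933
Noncentrality parameter: δ = d / √(1/n₁ + 1/n₂) = 0.1933 / √(1/89 + 1/43) = 1.0409
Critical value for a two-sided test at α = 0.1: z_{α/2} = 1.645.
Power = Φ(δ − 1.645) + Φ(−δ − 1.645) = Φ(-0.604) + Φ(-2.686) = 0.2729 + 0.0036 = 0.2765.
Type II error: β = 1 − power = 1 − 0.2765 = 0.7235.

β ≈ 0.723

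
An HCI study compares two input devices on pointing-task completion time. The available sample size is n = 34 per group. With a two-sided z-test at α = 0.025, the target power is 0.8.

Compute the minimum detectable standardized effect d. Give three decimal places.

d ≈ 0.748

Need Φ(δ − 2.241) = 0.8, so δ = 2.241 + 0.842 = 3.083.
(The second rejection-region term Φ(−δ − z_{α/2}) is negligible and dropped.)
δ = d·√(n/2) ⇒ d = δ/√(n/2) = 3.083/√(34/2) = 0.7477.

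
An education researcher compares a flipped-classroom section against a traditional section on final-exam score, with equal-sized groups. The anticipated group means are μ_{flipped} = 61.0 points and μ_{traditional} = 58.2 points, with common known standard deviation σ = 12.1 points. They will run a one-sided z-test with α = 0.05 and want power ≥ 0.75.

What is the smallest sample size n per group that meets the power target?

Standardized effect: d = |μ_{flipped} − μ_{traditional}| / σ = |61.0 − 58.2| / 12.1 = 0.2314
For power 0.75 need Φ(δ − z_{0.05}) = 0.75, so δ = z_{0.05} + z_{0.25} = 1.645 + 0.674 = 2.319.
δ = d·√(n/2) ⇒ n = 2(δ/d)² = 2 × (2.319 / 0.2314)² = 200.92.
Rounding up, n = 201 per group.

n = 201 per group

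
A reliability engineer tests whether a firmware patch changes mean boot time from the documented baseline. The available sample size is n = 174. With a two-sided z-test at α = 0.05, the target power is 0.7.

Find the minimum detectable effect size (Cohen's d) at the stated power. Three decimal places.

d ≈ 0.188

Required noncentrality: δ = z_{0.025} + z_{0.30} = 1.960 + 0.524 = 2.484.
(The second rejection-region term Φ(−δ − z_{α/2}) is negligible and dropped.)
δ = d·√n ⇒ d = δ/√n = 2.484/√174 = 0.1883.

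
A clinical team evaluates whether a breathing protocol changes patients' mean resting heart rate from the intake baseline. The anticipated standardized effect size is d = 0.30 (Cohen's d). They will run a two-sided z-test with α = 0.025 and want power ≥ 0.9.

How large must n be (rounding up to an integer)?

Set Φ(δ − 2.241) = 0.9; then δ − 2.241 = Φ⁻¹(0.9) = 1.282, giving δ = 3.523.
(For δ > 0 the lower-tail rejection region contributes negligibly to power, so the one-term inversion is standard.)
δ = d·√n ⇒ n = (δ/d)² = (3.523 / 0.30)² = 137.90.
Round up to the next whole unit.

n = 138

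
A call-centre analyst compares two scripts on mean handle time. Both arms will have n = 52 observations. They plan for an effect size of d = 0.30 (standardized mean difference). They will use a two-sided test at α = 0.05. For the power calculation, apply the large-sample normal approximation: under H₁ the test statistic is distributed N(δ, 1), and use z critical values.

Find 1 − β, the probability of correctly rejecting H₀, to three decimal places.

Power ≈ 0.334

Noncentrality parameter: δ = d·√(n/2) = 0.30 × √(52/2) = 1.5297
Two-sided α = 0.05 → critical value z_{0.025} = 1.960.
Power = Φ(δ − 1.960) + Φ(−δ − 1.960) = Φ(-0.430) + Φ(-3.490) = 0.3335 + 0.0002 = 0.3337.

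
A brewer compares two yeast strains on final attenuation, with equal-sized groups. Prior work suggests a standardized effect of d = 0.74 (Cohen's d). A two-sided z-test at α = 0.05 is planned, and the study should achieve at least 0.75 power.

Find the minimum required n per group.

n = 26 per group

Set Φ(δ − 1.960) = 0.75; then δ − 1.960 = Φ⁻¹(0.75) = 0.674, giving δ = 2.634.
(For δ > 0 the lower-tail rejection region contributes negligibly to power, so the one-term inversion is standard.)
δ = d·√(n/2) ⇒ n = 2(δ/d)² = 2 × (2.634 / 0.74)² = 25.35.
Round up to the next whole unit.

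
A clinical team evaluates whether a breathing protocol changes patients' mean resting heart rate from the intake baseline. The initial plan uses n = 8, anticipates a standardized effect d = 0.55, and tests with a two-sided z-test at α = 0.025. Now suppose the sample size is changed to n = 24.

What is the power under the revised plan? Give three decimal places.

Power ≈ 0.675

With n = 24: δ = d·√n = 0.55 × √24 = 2.6944. Critical value z_{0.0125} = 2.241.
Revised power = Φ(δ − 2.241) + Φ(−δ − 2.241) = Φ(0.453) + Φ(-4.936) = 0.6747 + 0.0000 = 0.6747.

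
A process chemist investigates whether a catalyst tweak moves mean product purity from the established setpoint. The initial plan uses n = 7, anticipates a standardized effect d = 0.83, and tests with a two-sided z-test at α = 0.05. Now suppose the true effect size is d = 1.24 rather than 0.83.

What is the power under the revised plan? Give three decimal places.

Power ≈ 0.907

With d = 1.24: δ = d·√n = 1.24 × √7 = 3.2807. Critical value z_{0.025} = 1.960.
Revised power = Φ(δ − 1.960) + Φ(−δ − 1.960) = Φ(1.321) + Φ(-5.241) = 0.9067 + 0.0000 = 0.9067.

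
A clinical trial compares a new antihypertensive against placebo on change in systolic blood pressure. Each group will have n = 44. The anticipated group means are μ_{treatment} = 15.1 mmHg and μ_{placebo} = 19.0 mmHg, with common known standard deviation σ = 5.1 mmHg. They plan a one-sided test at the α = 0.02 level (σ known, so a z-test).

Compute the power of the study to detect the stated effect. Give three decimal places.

Standardized effect: d = |μ_{treatment} − μ_{placebo}| / σ = |15.1 − 19.0| / 5.1 = 0.7647
Noncentrality parameter: δ = d·√(n/2) = 0.7647 × √(44/2) = 3.5868
Critical value for a one-sided test at α = 0.02: z_α = 2.054.
Power = P(Z > 2.054 − δ) = Φ(1.533) = 0.9374.

Power ≈ 0.937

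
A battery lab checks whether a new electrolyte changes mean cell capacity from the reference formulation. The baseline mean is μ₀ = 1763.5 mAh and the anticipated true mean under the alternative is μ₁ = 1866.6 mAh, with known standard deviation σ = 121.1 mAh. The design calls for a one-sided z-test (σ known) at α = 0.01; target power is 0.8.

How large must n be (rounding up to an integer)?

Standardized effect: d = |μ₁ − μ₀| / σ = |1866.6 − 1763.5| / 121.1 = 0.8514
For power 0.8 need Φ(δ − z_{0.01}) = 0.8, so δ = z_{0.01} + z_{0.20} = 2.326 + 0.842 = 3.168.
δ = d·√n ⇒ n = (δ/d)² = (3.168 / 0.8514)² = 13.85.
Round up to the next whole unit.

n = 14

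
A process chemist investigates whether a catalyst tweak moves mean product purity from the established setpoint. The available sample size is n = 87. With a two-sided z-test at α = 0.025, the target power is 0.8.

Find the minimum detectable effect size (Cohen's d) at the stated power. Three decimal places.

d ≈ 0.331

Need Φ(δ − 2.241) = 0.8, so δ = 2.241 + 0.842 = 3.083.
(The second rejection-region term Φ(−δ − z_{α/2}) is negligible and dropped.)
δ = d·√n ⇒ d = δ/√n = 3.083/√87 = 0.3305.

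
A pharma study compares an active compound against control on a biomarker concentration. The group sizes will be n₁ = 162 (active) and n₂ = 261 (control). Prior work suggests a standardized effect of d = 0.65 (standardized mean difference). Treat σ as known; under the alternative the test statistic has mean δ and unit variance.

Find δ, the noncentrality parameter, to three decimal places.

δ = d / √(1/n₁ + 1/n₂) = 0.65 / √(1/162 + 1/261) = 6.4986

δ ≈ 6.499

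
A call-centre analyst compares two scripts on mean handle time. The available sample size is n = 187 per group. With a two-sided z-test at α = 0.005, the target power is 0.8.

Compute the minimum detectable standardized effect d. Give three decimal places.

Required noncentrality: δ = z_{0.0025} + z_{0.20} = 2.807 + 0.842 = 3.649.
(Lower-tail contribution to power is negligible for δ > 0.)
δ = d·√(n/2) ⇒ d = δ/√(n/2) = 3.649/√(187/2) = 0.3773.

d ≈ 0.377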